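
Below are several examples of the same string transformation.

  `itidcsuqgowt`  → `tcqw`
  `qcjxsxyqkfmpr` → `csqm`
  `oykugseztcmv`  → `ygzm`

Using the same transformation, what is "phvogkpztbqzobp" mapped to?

The transformation: keep one character in every 3, starting at position 2 (positions 2nd, 5th, 8th, ...).
"phvogkpztbqzobp" → "hgzqb".

hgzqb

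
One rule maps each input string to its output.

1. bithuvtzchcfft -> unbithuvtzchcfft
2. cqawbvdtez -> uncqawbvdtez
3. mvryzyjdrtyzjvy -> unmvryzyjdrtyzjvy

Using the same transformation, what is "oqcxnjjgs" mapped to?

Each output is the input with this applied: prepend "un".
Doing the same to "oqcxnjjgs": "unoqcxnjjgs".

unoqcxnjjgs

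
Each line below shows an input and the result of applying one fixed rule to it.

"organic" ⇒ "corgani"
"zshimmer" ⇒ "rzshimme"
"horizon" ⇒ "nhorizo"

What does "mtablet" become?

tmtable

The pattern: move the last character to the front.
So "mtablet" becomes "tmtable".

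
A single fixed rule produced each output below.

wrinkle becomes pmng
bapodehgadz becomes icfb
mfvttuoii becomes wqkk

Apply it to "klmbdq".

The rule is to shift every letter 2 places forward in the alphabet (wrapping around), then keep only the last 4 characters.
On "klmbdq" that produces "odfs".

odfs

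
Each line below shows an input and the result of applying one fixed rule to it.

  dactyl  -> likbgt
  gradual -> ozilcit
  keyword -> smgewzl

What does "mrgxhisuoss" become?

Rule — shift every letter 8 places forward in the alphabet (wrapping around).
For "mrgxhisuoss" the result is "uzofpqacwaa".

uzofpqacwaa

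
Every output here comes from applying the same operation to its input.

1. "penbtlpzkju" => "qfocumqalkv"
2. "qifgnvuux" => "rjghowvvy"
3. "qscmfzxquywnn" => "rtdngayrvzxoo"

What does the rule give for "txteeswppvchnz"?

uyufftxqqwdioa

Looking at the pairs, the operation is to shift every letter 1 place forward in the alphabet (wrapping around).
On "txteeswppvchnz" that produces "uyufftxqqwdioa".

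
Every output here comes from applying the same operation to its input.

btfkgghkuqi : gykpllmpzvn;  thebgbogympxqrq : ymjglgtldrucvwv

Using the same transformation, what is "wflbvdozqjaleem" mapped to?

What's happening: shift every letter 5 places forward in the alphabet (wrapping around).
Applying that to "wflbvdozqjaleem" gives "bkqgaitevofqjjr".

bkqgaitevofqjjr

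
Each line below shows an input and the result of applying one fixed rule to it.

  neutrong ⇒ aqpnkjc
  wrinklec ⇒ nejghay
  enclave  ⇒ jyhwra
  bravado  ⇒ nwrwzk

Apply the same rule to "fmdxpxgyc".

iztltcuy

The transformation: delete the first character, then shift every letter 4 places backward in the alphabet (wrapping around).
Working it through for "fmdxpxgyc": intermediate "mdxpxgyc", final "iztltcuy".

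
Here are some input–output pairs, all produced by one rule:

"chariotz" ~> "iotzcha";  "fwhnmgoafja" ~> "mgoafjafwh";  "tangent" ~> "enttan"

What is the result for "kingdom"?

domkin

Looking at the pairs, the operation is to move the first 3 characters to the end (rotate left by 3), then delete the first character.
"kingdom" → "gdomkin" → "domkin".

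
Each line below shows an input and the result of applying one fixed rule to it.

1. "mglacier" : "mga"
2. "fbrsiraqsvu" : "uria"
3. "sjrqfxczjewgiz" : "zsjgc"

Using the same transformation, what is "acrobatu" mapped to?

Rule — sort the characters into reverse alphabetical order, then keep one character in every 3, starting at position 2 (positions 2nd, 5th, 8th, ...).
"acrobatu" → "utrocbaa" → "tca".

tca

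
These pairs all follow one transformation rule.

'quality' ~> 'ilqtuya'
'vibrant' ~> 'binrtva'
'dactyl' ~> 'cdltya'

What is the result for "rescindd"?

Rule — sort the characters into alphabetical order, then move the first character to the end.
Applying both steps to "rescindd": "cddeinrs", then "ddeinrsc".

ddeinrsc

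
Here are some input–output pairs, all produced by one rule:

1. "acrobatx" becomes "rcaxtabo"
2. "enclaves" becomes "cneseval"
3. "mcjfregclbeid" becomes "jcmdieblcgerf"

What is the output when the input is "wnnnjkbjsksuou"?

nnwuousksjbkjn

Looking at the pairs, the operation is to move the first 3 characters to the end (rotate left by 3), then reverse the string.
For "wnnnjkbjsksuou", step one produces "njkbjsksuouwnn"; step two turns that into "nnwuousksjbkjn".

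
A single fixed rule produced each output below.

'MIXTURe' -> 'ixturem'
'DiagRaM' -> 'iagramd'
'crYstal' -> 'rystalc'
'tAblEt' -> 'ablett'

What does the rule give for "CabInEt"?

abinetc

What's happening: move the first character to the end, then convert every letter to lowercase.
"CabInEt" → "abInEtC" → "abinetc".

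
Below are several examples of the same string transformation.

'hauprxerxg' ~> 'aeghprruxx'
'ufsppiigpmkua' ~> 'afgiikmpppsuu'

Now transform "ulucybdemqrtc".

bccdelmqrtuuy

Looking at the pairs, the operation is to sort the characters into alphabetical order.
Doing the same to "ulucybdemqrtc": "bccdelmqrtuuy".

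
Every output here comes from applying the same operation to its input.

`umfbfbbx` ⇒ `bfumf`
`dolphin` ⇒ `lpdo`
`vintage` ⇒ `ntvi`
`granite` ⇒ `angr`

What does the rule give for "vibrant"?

Looking at the pairs, the operation is to delete the last 3 characters, then move the last 2 characters to the front (rotate right by 2).
For "vibrant" the result is "brvi".

brvi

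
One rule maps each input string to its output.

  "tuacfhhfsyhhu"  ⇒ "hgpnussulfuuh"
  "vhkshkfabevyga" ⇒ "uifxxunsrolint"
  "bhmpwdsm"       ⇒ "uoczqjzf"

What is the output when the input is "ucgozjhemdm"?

phbtwmruqzz

In each case the input is transformed by: shift every letter 13 places forward in the alphabet (wrapping around) — i.e. ROT13, then swap each adjacent pair of characters (1↔2, 3↔4, ...).
Applying both steps to "ucgozjhemdm": "hptbmwurzqz", then "phbtwmruqzz".
(Check on "tuacfhhfsyhhu": → "ghnpsuusfluuh" → "hgpnussulfuuh" ✓)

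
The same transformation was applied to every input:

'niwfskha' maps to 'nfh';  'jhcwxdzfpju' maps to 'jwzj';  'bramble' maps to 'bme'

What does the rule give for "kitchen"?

Each output is the input with this applied: keep one character in every 3, starting at position 1 (positions 1st, 4th, 7th, ...).
On "kitchen" that produces "kcn".

kcn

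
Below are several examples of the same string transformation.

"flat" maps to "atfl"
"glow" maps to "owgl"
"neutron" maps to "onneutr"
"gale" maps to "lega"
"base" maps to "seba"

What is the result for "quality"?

In each case the input is transformed by: move the last 2 characters to the front (rotate right by 2).
So "quality" becomes "tyquali".

tyquali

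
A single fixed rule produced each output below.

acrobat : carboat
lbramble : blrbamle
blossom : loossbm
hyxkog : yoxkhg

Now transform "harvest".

asrevht

The pattern: take characters alternately from the front and the back (1st, last, 2nd, 2nd-last, ...), then move the first 2 characters to the end (rotate left by 2).
"harvest" → "htasrev" → "asrevht".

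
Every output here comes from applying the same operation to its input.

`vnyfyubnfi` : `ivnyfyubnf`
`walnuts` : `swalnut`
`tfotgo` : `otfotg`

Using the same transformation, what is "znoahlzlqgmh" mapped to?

Rule — move the last character to the front.
So "znoahlzlqgmh" becomes "hznoahlzlqgm".

hznoahlzlqgm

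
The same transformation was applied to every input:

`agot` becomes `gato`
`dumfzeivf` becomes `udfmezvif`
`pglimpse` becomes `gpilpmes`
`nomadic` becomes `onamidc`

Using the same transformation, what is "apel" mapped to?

pale

The rule is to swap each adjacent pair of characters (1↔2, 3↔4, ...).
For "apel" the result is "pale".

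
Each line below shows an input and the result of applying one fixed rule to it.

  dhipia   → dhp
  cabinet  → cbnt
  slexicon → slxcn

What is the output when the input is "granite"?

In each case the input is transformed by: remove every vowel.
For "granite" the result is "grnt".

grnt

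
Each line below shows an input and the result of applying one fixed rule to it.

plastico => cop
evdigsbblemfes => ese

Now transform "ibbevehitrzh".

zhi

In each case the input is transformed by: move the last 2 characters to the front (rotate right by 2), then keep only the first 3 characters.
For "ibbevehitrzh", step one produces "zhibbevehitr"; step two turns that into "zhi".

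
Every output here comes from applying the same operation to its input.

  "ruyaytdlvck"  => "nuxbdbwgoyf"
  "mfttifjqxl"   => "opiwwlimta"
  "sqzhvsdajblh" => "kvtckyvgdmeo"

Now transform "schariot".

wvfkdulr

The pattern: move the last character to the front, then shift every letter 3 places forward in the alphabet (wrapping around).
Starting from "schariot": after the first operation, "tschario"; after the second, "wvfkdulr".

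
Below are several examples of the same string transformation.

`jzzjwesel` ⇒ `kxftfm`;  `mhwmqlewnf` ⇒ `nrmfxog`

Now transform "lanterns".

In each case the input is transformed by: delete the first 3 characters, then shift every letter 1 place forward in the alphabet (wrapping around).
"lanterns" → "terns" → "ufsot".

ufsot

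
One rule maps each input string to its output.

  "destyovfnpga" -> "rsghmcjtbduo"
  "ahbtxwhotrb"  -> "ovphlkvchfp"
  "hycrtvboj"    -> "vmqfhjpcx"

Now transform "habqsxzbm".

What's happening: shift every letter 12 places backward in the alphabet (wrapping around).
"habqsxzbm" → "vopeglnpa".

vopeglnpa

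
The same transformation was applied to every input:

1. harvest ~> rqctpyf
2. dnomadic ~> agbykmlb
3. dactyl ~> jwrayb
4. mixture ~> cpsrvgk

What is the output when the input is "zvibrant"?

rlypzgtx

In each case the input is transformed by: reverse the string, then shift every letter 2 places backward in the alphabet (wrapping around).
So "zvibrant" becomes "rlypzgtx".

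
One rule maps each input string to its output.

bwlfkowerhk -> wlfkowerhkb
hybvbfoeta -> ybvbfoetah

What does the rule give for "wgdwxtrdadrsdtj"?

gdwxtrdadrsdtjw

The pattern: move the first character to the end.
Doing the same to "wgdwxtrdadrsdtj": "gdwxtrdadrsdtjw".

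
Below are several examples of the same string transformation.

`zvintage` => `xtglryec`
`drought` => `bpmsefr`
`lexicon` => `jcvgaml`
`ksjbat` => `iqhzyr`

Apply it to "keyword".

icwumpb

What's happening: shift every letter 2 places backward in the alphabet (wrapping around).
For "keyword" the result is "icwumpb".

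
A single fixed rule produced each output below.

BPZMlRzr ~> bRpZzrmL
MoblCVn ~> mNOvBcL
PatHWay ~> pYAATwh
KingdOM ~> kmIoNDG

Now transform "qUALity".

QYuTaIl

Rule — take characters alternately from the front and the back (1st, last, 2nd, 2nd-last, ...), then flip the case of every letter.
On "qUALity": the first step gives "qyUtAiL", and the second then gives "QYuTaIl".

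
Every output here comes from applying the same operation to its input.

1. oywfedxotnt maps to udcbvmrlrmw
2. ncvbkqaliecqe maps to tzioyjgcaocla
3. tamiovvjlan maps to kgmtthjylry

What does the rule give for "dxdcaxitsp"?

bayvgrqnbv

The transformation: move the first 2 characters to the end (rotate left by 2), then shift every letter 2 places backward in the alphabet (wrapping around).
"dxdcaxitsp" → "dcaxitspdx" → "bayvgrqnbv".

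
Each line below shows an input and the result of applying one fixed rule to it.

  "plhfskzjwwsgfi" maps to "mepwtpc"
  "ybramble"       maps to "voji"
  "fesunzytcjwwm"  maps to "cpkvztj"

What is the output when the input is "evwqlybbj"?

Each output is the input with this applied: keep every other character starting from the first (positions 1st, 3rd, 5th, ...), then shift every letter 3 places backward in the alphabet (wrapping around).
Working it through for "evwqlybbj": intermediate "ewlbj", final "btiyg".

btiyg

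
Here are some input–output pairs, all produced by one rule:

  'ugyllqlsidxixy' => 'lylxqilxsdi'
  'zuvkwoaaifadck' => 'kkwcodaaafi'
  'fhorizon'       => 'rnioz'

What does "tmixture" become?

The pattern: delete the first 3 characters, then take characters alternately from the front and the back (1st, last, 2nd, 2nd-last, ...).
Applying both steps to "tmixture": "xture", then "xetru".

xetru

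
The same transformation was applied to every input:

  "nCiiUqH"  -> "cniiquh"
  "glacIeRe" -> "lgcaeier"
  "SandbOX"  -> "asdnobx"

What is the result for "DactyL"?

Each output is the input with this applied: swap each adjacent pair of characters (1↔2, 3↔4, ...), then convert every letter to lowercase.
Doing the same to "DactyL": "adtcly".

adtcly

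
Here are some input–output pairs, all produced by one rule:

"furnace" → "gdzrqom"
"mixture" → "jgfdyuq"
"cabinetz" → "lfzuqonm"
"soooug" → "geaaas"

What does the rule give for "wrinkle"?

What's happening: sort the characters into reverse alphabetical order, then shift every letter 12 places forward in the alphabet (wrapping around).
Doing the same to "wrinkle": "idzxwuq".

idzxwuq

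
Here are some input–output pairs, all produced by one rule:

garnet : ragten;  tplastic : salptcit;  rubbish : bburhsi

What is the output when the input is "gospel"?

The rule is to move the last 3 characters to the front (rotate right by 3), then reverse the string.
For "gospel", step one produces "pelgos"; step two turns that into "soglep".

soglep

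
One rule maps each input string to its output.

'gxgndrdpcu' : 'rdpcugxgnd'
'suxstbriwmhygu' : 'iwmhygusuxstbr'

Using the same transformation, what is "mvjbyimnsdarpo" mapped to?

Looking at the pairs, the operation is to swap the front and back halves of the string.
For "mvjbyimnsdarpo" the result is "nsdarpomvjbyim".

nsdarpomvjbyim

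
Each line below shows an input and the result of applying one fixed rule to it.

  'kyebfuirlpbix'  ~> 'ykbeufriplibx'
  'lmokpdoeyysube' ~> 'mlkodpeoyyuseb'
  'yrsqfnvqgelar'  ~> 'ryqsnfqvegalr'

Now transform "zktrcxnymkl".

The rule is to swap each adjacent pair of characters (1↔2, 3↔4, ...).
Doing the same to "zktrcxnymkl": "kzrtxcynkml".

kzrtxcynkml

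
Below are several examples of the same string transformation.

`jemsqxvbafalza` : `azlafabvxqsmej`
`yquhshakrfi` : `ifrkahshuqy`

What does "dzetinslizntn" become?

Rule — reverse the string.
For "dzetinslizntn" the result is "ntnzilsnitezd".

ntnzilsnitezd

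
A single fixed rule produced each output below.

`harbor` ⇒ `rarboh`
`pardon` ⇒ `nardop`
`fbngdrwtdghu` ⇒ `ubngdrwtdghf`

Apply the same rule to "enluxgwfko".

In each case the input is transformed by: swap the first and last characters.
"enluxgwfko" → "onluxgwfke".

onluxgwfke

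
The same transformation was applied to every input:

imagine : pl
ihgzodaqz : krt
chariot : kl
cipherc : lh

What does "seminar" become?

hq

The rule is to shift every letter 3 places forward in the alphabet (wrapping around), then keep one character in every 3, starting at position 2 (positions 2nd, 5th, 8th, ...).
"seminar" → "vhplqdu" → "hq".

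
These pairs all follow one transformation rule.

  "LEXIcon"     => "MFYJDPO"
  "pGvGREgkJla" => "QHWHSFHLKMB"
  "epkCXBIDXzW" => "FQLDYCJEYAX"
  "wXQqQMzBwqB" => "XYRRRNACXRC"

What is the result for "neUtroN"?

The rule is to shift every letter 1 place forward in the alphabet (wrapping around), then convert every letter to uppercase.
Starting from "neUtroN": after the first operation, "ofVuspO"; after the second, "OFVUSPO".
(Check on "wXQqQMzBwqB": → "xYRrRNaCxrC" → "XYRRRNACXRC" ✓)

OFVUSPO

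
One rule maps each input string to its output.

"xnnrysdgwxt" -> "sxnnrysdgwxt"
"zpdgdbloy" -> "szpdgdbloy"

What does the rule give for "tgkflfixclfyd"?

stgkflfixclfyd

Looking at the pairs, the operation is to prepend "s".
Doing the same to "tgkflfixclfyd": "stgkflfixclfyd".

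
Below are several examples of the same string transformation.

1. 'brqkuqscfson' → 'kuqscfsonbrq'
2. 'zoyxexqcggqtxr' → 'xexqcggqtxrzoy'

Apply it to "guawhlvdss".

whlvdssgua

Looking at the pairs, the operation is to move the first 3 characters to the end (rotate left by 3).
"guawhlvdss" → "whlvdssgua".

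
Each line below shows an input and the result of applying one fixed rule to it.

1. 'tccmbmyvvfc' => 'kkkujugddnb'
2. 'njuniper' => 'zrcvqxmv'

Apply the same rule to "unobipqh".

pvwjqxyc

Each output is the input with this applied: swap the first and last characters, then shift every letter 8 places forward in the alphabet (wrapping around).
Applying both steps to "unobipqh": "hnobipqu", then "pvwjqxyc".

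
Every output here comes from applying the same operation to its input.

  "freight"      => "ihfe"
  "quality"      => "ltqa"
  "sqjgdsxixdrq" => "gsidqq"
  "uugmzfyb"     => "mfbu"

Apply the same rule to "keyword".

wrky

What's happening: move the first 3 characters to the end (rotate left by 3), then keep every other character starting from the first (positions 1st, 3rd, 5th, ...).
"keyword" → "wordkey" → "wrky".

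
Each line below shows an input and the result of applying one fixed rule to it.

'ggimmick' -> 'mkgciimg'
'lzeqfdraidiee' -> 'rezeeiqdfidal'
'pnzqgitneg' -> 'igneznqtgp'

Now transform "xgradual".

dlgaruax

The pattern: take characters alternately from the front and the back (1st, last, 2nd, 2nd-last, ...), then swap the first and last characters.
Working it through for "xgradual": intermediate "xlgaruad", final "dlgaruax".
(Check on "lzeqfdraidiee": → "lezeeiqdfidar" → "rezeeiqdfidal" ✓)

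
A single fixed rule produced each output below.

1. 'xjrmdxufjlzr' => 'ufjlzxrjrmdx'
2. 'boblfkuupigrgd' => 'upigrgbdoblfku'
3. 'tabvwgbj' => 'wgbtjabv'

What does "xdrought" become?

In each case the input is transformed by: swap the first and last characters, then swap the front and back halves of the string.
For "xdrought", step one produces "tdroughx"; step two turns that into "ughxtdro".

ughxtdro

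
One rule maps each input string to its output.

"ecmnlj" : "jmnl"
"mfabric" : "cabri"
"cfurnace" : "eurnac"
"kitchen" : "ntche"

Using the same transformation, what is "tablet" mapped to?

tble

What's happening: delete the first 2 characters, then move the last character to the front.
On "tablet": the first step gives "blet", and the second then gives "tble".
(Check on "kitchen": → "tchen" → "ntche" ✓)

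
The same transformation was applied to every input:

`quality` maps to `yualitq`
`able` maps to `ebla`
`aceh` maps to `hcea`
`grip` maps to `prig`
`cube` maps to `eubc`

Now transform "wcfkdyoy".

ycfkdyow

The rule is to swap the first and last characters.
So "wcfkdyoy" becomes "ycfkdyow".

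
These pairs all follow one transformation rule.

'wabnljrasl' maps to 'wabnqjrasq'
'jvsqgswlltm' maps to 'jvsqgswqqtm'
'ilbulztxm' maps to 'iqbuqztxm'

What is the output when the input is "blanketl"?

bqanketq

What's happening: replace every "l" with "q".
"blanketl" → "bqanketq".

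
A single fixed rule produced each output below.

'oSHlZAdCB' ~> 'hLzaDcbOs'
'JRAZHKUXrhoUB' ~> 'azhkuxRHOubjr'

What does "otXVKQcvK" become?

The transformation: flip the case of every letter, then move the first 2 characters to the end (rotate left by 2).
Applying both steps to "otXVKQcvK": "OTxvkqCVk", then "xvkqCVkOT".

xvkqCVkOT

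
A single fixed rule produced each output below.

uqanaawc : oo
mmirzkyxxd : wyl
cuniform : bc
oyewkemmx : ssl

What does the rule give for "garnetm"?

fh

The rule is to keep one character in every 3, starting at position 3 (positions 3rd, 6th, 9th, ...), then shift every letter 12 places backward in the alphabet (wrapping around).
"garnetm" → "rt" → "fh".
(Check on "uqanaawc": → "aa" → "oo" ✓)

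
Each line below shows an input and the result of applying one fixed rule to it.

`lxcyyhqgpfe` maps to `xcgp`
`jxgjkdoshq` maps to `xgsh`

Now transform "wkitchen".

Looking at the pairs, the operation is to swap each adjacent pair of characters (1↔2, 3↔4, ...), then keep one character in every 3, starting at position 1 (positions 1st, 4th, 7th, ...).
For "wkitchen", step one produces "kwtihcne"; step two turns that into "kin".

kin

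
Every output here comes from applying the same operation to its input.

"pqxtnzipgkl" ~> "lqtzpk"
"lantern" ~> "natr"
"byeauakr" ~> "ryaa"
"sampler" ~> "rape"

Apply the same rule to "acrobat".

What's happening: move the last character to the front, then keep every other character starting from the first (positions 1st, 3rd, 5th, ...).
Working it through for "acrobat": intermediate "tacroba", final "tcoa".
(Check on "lantern": → "nlanter" → "natr" ✓)

tcoa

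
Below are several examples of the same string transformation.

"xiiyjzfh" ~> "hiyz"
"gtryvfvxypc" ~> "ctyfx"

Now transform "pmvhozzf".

fmhz

The rule is to move the last 2 characters to the front (rotate right by 2), then keep every other character starting from the second (positions 2nd, 4th, 6th, ...).
On "pmvhozzf": the first step gives "zfpmvhoz", and the second then gives "fmhz".
(Check on "gtryvfvxypc": → "pcgtryvfvxy" → "ctyfx" ✓)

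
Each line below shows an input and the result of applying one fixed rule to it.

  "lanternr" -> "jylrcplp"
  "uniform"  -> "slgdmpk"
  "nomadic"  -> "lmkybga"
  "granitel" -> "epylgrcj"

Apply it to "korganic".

impeylga

The pattern: shift every letter 2 places backward in the alphabet (wrapping around).
Doing the same to "korganic": "impeylga".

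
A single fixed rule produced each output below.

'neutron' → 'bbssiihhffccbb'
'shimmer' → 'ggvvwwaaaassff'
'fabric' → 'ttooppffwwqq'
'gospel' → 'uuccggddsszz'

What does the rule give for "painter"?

Each output is the input with this applied: shift every letter 12 places backward in the alphabet (wrapping around), then double every character.
For "painter" the result is "ddoowwbbhhssff".

ddoowwbbhhssff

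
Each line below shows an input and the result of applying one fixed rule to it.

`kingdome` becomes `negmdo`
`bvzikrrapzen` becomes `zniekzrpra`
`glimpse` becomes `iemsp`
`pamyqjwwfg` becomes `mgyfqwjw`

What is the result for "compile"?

mepli

Rule — delete the first 2 characters, then take characters alternately from the front and the back (1st, last, 2nd, 2nd-last, ...).
Working it through for "compile": intermediate "mpile", final "mepli".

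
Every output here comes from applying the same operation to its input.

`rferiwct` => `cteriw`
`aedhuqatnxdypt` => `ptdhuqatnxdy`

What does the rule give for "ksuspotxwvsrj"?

rjuspotxwvs

The transformation: delete the first 2 characters, then move the last 2 characters to the front (rotate right by 2).
Working it through for "ksuspotxwvsrj": intermediate "uspotxwvsrj", final "rjuspotxwvs".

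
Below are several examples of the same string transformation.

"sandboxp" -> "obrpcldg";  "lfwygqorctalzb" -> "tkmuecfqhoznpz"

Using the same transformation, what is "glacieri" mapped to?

Looking at the pairs, the operation is to shift every letter 12 places backward in the alphabet (wrapping around), then move the first character to the end.
On "glacieri": the first step gives "uzoqwsfw", and the second then gives "zoqwsfwu".

zoqwsfwu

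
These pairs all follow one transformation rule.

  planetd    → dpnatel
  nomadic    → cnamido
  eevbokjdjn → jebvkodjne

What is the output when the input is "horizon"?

The pattern: swap each adjacent pair of characters (1↔2, 3↔4, ...), then swap the first and last characters.
"horizon" → "nhirozo".

nhirozo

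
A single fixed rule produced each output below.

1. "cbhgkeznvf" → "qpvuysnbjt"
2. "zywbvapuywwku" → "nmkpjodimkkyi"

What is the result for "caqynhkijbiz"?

qoembvywxpwn

Each output is the input with this applied: shift every letter 12 places backward in the alphabet (wrapping around).
"caqynhkijbiz" → "qoembvywxpwn".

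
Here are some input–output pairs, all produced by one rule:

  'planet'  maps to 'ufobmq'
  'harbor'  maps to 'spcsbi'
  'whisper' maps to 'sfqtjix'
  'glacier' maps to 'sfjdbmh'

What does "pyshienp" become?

qofjitzq

The transformation: reverse the string, then shift every letter 1 place forward in the alphabet (wrapping around).
Applying both steps to "pyshienp": "pneihsyp", then "qofjitzq".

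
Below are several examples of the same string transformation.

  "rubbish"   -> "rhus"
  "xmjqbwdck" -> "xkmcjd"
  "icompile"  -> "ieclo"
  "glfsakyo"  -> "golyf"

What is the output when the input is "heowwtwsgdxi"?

Rule — take characters alternately from the front and the back (1st, last, 2nd, 2nd-last, ...), then delete the last 3 characters.
Doing the same to "heowwtwsgdxi": "hiexodwgw".

hiexodwgw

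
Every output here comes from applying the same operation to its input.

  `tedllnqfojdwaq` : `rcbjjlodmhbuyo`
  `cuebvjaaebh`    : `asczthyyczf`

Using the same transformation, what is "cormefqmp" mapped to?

ampkcdokn

In each case the input is transformed by: shift every letter 2 places backward in the alphabet (wrapping around).
Applying that to "cormefqmp" gives "ampkcdokn".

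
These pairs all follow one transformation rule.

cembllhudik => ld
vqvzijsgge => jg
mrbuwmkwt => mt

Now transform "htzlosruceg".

Each output is the input with this applied: keep one character in every 3, starting at position 3 (positions 3rd, 6th, 9th, ...), then delete the first character.
Starting from "htzlosruceg": after the first operation, "zsc"; after the second, "sc".

sc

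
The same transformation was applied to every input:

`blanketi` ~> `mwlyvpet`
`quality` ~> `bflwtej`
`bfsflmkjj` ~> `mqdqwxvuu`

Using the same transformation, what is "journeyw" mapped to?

uzfcypjh

The pattern: shift every letter 11 places forward in the alphabet (wrapping around).
Doing the same to "journeyw": "uzfcypjh".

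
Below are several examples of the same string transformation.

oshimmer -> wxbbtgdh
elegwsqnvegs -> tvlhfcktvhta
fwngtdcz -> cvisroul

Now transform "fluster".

jhitgua

What's happening: move the first 2 characters to the end (rotate left by 2), then shift every letter 11 places backward in the alphabet (wrapping around).
Doing the same to "fluster": "jhitgua".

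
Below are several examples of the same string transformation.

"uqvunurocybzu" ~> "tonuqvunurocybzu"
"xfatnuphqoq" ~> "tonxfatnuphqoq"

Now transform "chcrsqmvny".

tonchcrsqmvny

Looking at the pairs, the operation is to prepend "ton".
So "chcrsqmvny" becomes "tonchcrsqmvny".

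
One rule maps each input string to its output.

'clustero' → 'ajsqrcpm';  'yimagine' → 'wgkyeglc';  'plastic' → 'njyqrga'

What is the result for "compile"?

In each case the input is transformed by: shift every letter 2 places backward in the alphabet (wrapping around).
On "compile" that produces "amkngjc".

amkngjc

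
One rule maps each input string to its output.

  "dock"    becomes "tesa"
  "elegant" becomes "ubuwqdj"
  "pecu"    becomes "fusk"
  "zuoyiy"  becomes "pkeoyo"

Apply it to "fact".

What's happening: shift every letter 10 places backward in the alphabet (wrapping around).
So "fact" becomes "vqsj".

vqsj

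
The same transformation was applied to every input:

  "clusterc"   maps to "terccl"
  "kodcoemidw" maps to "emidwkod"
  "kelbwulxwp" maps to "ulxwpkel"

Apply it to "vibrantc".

The pattern: swap the front and back halves of the string, then delete the last 2 characters.
For "vibrantc", step one produces "antcvibr"; step two turns that into "antcvi".

antcvi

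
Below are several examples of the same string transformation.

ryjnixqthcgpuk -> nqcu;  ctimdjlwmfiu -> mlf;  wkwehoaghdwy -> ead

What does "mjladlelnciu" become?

aec

In each case the input is transformed by: delete the first 3 characters, then keep one character in every 3, starting at position 1 (positions 1st, 4th, 7th, ...).
For "mjladlelnciu", step one produces "adlelnciu"; step two turns that into "aec".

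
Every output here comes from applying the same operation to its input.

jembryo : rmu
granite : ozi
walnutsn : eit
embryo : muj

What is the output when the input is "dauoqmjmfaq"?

The transformation: shift every letter 8 places forward in the alphabet (wrapping around), then keep only the first 3 characters.
For "dauoqmjmfaq", step one produces "licwyuruniy"; step two turns that into "lic".

lic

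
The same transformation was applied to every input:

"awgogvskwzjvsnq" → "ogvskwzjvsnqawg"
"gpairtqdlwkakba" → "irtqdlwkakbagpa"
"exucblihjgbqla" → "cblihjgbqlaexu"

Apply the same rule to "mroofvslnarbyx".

In each case the input is transformed by: move the first 3 characters to the end (rotate left by 3).
"mroofvslnarbyx" → "ofvslnarbyxmro".

ofvslnarbyxmro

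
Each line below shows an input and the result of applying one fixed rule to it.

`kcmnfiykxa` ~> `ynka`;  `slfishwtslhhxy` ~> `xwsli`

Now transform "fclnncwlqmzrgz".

Looking at the pairs, the operation is to keep one character in every 3, starting at position 1 (positions 1st, 4th, 7th, ...), then sort the characters into reverse alphabetical order.
For "fclnncwlqmzrgz", step one produces "fnwmg"; step two turns that into "wnmgf".
(Check on "kcmnfiykxa": → "knya" → "ynka" ✓)

wnmgf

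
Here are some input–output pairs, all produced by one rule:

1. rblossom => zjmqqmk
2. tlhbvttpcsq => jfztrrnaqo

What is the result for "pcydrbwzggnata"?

The pattern: delete the first character, then shift every letter 2 places backward in the alphabet (wrapping around).
Working it through for "pcydrbwzggnata": intermediate "cydrbwzggnata", final "awbpzuxeelyry".

awbpzuxeelyry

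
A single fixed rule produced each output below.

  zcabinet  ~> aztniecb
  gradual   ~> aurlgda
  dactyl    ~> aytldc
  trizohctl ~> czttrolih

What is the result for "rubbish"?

busrihb

Looking at the pairs, the operation is to sort the characters into reverse alphabetical order, then move the last character to the front.
Applying both steps to "rubbish": "usrihbb", then "busrihb".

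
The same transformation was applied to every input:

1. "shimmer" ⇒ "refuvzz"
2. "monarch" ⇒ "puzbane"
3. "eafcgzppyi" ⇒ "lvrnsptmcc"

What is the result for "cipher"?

The rule is to move the last 2 characters to the front (rotate right by 2), then shift every letter 13 places forward in the alphabet (wrapping around) — i.e. ROT13.
"cipher" → "repvcu".

repvcu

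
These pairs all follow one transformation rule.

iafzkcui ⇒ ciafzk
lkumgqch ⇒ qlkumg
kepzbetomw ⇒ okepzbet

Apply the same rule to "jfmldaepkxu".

Each output is the input with this applied: delete the last 2 characters, then move the last character to the front.
Applying both steps to "jfmldaepkxu": "jfmldaepk", then "kjfmldaep".

kjfmldaep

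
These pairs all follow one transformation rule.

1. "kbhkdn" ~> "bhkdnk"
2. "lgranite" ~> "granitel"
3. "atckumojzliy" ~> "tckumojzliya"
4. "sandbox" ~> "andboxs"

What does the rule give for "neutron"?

eutronn

The rule is to move the first character to the end.
"neutron" → "eutronn".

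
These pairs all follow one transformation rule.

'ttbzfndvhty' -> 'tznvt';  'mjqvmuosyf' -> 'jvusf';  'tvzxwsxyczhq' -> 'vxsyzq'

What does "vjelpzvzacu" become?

jlzzc

The rule is to keep every other character starting from the second (positions 2nd, 4th, 6th, ...).
"vjelpzvzacu" → "jlzzc".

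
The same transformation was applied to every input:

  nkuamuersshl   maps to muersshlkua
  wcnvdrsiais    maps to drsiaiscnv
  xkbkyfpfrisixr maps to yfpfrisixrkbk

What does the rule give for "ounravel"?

The rule is to delete the first character, then move the first 3 characters to the end (rotate left by 3).
Applying both steps to "ounravel": "unravel", then "avelunr".

avelunr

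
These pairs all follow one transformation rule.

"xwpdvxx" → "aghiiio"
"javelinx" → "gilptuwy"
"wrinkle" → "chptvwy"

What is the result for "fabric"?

clmnqt

Each output is the input with this applied: shift every letter 11 places forward in the alphabet (wrapping around), then sort the characters into alphabetical order.
For "fabric", step one produces "qlmctn"; step two turns that into "clmnqt".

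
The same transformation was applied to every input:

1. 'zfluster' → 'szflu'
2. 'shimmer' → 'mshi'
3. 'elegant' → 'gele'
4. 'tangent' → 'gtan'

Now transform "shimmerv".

mshim

The transformation: delete the last 3 characters, then move the last character to the front.
For "shimmerv", step one produces "shimm"; step two turns that into "mshim".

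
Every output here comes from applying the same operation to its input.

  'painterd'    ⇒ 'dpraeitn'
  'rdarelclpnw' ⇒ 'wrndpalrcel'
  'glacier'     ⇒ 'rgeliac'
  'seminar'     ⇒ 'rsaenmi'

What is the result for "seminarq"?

qsreamni

In each case the input is transformed by: take characters alternately from the front and the back (1st, last, 2nd, 2nd-last, ...), then swap each adjacent pair of characters (1↔2, 3↔4, ...).
"seminarq" → "sqermain" → "qsreamni".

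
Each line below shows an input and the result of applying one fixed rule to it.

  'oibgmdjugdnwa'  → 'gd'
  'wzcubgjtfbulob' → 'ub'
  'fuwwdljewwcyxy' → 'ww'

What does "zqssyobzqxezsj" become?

sx

What's happening: keep one character in every 3, starting at position 1 (positions 1st, 4th, 7th, ...), then keep every other character starting from the second (positions 2nd, 4th, 6th, ...).
Applying both steps to "zqssyobzqxezsj": "zsbxs", then "sx".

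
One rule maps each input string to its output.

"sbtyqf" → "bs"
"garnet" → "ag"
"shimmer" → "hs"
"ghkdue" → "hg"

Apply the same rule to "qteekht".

Each output is the input with this applied: swap each adjacent pair of characters (1↔2, 3↔4, ...), then keep only the first 2 characters.
"qteekht" → "tqeehkt" → "tq".

tq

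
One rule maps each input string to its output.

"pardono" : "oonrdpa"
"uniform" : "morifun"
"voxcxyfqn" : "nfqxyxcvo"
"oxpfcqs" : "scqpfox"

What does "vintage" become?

eagntvi

The pattern: swap each adjacent pair of characters (1↔2, 3↔4, ...), then reverse the string.
Starting from "vintage": after the first operation, "ivtngae"; after the second, "eagntvi".
(Check on "voxcxyfqn": → "ovcxyxqfn" → "nfqxyxcvo" ✓)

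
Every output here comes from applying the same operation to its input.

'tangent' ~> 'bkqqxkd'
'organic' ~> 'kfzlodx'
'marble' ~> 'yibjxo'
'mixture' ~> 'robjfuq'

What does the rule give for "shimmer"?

jbopefj

Each output is the input with this applied: move the last 3 characters to the front (rotate right by 3), then shift every letter 3 places backward in the alphabet (wrapping around).
Applying both steps to "shimmer": "mershim", then "jbopefj".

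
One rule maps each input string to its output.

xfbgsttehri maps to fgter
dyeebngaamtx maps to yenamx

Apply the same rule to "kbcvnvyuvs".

The rule is to keep every other character starting from the second (positions 2nd, 4th, 6th, ...).
On "kbcvnvyuvs" that produces "bvvus".

bvvus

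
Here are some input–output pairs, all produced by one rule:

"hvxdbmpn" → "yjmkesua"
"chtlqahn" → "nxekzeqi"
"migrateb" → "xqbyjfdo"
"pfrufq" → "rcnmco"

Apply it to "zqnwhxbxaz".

The transformation: shift every letter 3 places backward in the alphabet (wrapping around), then swap the front and back halves of the string.
Starting from "zqnwhxbxaz": after the first operation, "wnkteuyuxw"; after the second, "uyuxwwnkte".
(Check on "hvxdbmpn": → "esuayjmk" → "yjmkesua" ✓)

uyuxwwnkte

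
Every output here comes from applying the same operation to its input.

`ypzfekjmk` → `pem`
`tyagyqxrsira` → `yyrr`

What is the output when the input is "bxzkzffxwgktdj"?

xzxkj

Rule — keep one character in every 3, starting at position 2 (positions 2nd, 5th, 8th, ...).
On "bxzkzffxwgktdj" that produces "xzxkj".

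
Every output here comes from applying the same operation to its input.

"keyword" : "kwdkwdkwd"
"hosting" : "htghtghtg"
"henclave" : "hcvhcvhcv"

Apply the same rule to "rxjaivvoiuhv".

ravuravuravu

Each output is the input with this applied: keep one character in every 3, starting at position 1 (positions 1st, 4th, 7th, ...), then write the whole string 3 times in a row.
Starting from "rxjaivvoiuhv": after the first operation, "ravu"; after the second, "ravuravuravu".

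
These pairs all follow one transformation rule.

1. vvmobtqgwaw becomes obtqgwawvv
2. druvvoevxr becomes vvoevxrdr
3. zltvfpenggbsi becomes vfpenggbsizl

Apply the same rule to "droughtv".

ughtvdr

The transformation: move the first 3 characters to the end (rotate left by 3), then delete the last character.
Applying that to "droughtv" gives "ughtvdr".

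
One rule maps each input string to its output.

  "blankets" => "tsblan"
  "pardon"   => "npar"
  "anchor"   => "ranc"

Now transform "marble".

Looking at the pairs, the operation is to swap the front and back halves of the string, then delete the first 2 characters.
For "marble", step one produces "blemar"; step two turns that into "emar".

emar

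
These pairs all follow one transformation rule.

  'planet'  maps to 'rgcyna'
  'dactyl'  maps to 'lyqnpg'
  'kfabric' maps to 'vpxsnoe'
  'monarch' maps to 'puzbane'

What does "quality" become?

gldhnyv

Each output is the input with this applied: move the last 2 characters to the front (rotate right by 2), then shift every letter 13 places forward in the alphabet (wrapping around) — i.e. ROT13.
Working it through for "quality": intermediate "tyquali", final "gldhnyv".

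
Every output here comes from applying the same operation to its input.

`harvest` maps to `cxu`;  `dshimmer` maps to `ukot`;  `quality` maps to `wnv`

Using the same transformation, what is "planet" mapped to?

In each case the input is transformed by: keep every other character starting from the second (positions 2nd, 4th, 6th, ...), then shift every letter 2 places forward in the alphabet (wrapping around).
So "planet" becomes "npv".

npv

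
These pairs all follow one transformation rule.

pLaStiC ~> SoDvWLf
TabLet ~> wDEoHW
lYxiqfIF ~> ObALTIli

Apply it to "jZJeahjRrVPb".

McmHDKMuUysE

What's happening: shift every letter 3 places forward in the alphabet (wrapping around), then flip the case of every letter.
Starting from "jZJeahjRrVPb": after the first operation, "mCMhdkmUuYSe"; after the second, "McmHDKMuUysE".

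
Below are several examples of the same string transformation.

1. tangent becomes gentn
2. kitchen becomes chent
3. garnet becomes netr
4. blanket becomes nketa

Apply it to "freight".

Rule — delete the first 2 characters, then move the first character to the end.
Applying that to "freight" gives "ighte".
(Check on "kitchen": → "tchen" → "chent" ✓)

ighte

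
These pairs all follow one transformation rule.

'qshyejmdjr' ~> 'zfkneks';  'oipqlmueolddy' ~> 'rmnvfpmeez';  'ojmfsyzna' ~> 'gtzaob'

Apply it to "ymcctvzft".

The pattern: shift every letter 1 place forward in the alphabet (wrapping around), then delete the first 3 characters.
For "ymcctvzft", step one produces "zndduwagu"; step two turns that into "duwagu".

duwagu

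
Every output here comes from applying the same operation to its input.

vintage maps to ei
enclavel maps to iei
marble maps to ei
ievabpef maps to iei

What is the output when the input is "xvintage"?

ei

The transformation: shift every letter 4 places forward in the alphabet (wrapping around), then keep only the vowels.
For "xvintage", step one produces "bzmrxeki"; step two turns that into "ei".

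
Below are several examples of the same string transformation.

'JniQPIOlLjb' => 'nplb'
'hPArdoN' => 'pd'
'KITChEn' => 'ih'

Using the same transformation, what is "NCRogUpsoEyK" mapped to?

cgsy

Rule — keep one character in every 3, starting at position 2 (positions 2nd, 5th, 8th, ...), then convert every letter to lowercase.
Applying both steps to "NCRogUpsoEyK": "Cgsy", then "cgsy".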